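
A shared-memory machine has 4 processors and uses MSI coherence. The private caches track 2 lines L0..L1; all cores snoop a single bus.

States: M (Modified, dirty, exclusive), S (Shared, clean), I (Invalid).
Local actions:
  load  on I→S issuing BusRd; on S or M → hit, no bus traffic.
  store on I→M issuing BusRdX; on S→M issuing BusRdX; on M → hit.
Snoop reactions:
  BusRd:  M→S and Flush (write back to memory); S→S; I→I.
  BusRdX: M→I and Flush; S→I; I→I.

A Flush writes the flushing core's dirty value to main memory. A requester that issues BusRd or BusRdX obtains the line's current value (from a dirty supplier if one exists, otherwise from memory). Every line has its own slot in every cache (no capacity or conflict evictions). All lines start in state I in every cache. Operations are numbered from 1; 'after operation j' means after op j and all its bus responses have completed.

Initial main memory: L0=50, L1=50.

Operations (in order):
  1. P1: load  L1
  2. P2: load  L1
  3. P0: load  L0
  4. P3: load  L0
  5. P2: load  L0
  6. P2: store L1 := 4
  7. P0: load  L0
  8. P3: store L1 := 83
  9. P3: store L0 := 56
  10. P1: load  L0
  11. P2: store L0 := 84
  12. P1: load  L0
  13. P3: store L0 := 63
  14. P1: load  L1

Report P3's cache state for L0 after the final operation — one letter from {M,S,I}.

state = M

step 1: P1: load  L1  ⟶  ISII  (L1)  txn=BusRd  M[L1]=50
step 2: P2: load  L1  ⟶  ISSI  (L1)  txn=BusRd  M[L1]=50
step 3: P0: load  L0  ⟶  SIII  (L0)  txn=BusRd  M[L0]=50
step 4: P3: load  L0  ⟶  SIIS  (L0)  txn=BusRd  M[L0]=50
step 5: P2: load  L0  ⟶  SISS  (L0)  txn=BusRd  M[L0]=50
step 6: P2: store L1 := 4  ⟶  IIMI  (L1)  txn=BusRdX  M[L1]=50
step 7: P0: load  L0  ⟶  SISS  (L0)  txn=∅  M[L0]=50
step 8: P3: store L1 := 83  ⟶  IIIM  (L1)  txn=BusRdX+Flush  M[L1]=4
step 9: P3: store L0 := 56  ⟶  IIIM  (L0)  txn=BusRdX  M[L0]=50
step 10: P1: load  L0  ⟶  ISIS  (L0)  txn=BusRd+Flush  M[L0]=56
step 11: P2: store L0 := 84  ⟶  IIMI  (L0)  txn=BusRdX  M[L0]=56
step 12: P1: load  L0  ⟶  ISSI  (L0)  txn=BusRd+Flush  M[L0]=84
step 13: P3: store L0 := 63  ⟶  IIIM  (L0)  txn=BusRdX  M[L0]=84
step 14: P1: load  L1  ⟶  ISIS  (L1)  txn=BusRd+Flush  M[L1]=83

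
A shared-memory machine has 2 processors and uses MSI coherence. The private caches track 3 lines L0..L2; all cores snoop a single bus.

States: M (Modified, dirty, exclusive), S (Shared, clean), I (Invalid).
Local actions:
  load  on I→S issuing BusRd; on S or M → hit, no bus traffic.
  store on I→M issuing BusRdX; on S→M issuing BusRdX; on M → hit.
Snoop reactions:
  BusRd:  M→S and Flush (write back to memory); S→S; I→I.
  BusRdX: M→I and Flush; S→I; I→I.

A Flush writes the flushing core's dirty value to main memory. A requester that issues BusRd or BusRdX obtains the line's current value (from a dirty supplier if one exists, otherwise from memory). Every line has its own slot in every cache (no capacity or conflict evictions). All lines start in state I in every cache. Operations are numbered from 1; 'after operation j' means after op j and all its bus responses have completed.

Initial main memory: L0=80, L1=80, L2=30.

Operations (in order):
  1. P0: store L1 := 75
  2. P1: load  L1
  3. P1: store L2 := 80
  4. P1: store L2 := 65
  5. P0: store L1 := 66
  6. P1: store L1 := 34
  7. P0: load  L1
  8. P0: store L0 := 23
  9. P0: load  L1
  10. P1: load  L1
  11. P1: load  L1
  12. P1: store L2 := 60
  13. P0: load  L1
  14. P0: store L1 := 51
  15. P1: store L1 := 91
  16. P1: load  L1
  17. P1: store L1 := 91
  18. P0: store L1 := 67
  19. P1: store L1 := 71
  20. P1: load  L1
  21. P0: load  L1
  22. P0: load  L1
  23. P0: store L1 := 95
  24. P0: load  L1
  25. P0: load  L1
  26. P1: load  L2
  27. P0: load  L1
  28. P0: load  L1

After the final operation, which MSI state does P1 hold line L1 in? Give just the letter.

state = I

step 1: P0: store L1 := 75  ⟶  MI  (L1)  txn=BusRdX  M[L1]=80
step 2: P1: load  L1  ⟶  SS  (L1)  txn=BusRd+Flush  M[L1]=75
step 3: P1: store L2 := 80  ⟶  IM  (L2)  txn=BusRdX  M[L2]=30
step 4: P1: store L2 := 65  ⟶  IM  (L2)  txn=∅  M[L2]=30
step 5: P0: store L1 := 66  ⟶  MI  (L1)  txn=BusRdX  M[L1]=75
step 6: P1: store L1 := 34  ⟶  IM  (L1)  txn=BusRdX+Flush  M[L1]=66
step 7: P0: load  L1  ⟶  SS  (L1)  txn=BusRd+Flush  M[L1]=34
step 8: P0: store L0 := 23  ⟶  MI  (L0)  txn=BusRdX  M[L0]=80
step 9: P0: load  L1  ⟶  SS  (L1)  txn=∅  M[L1]=34
step 10: P1: load  L1  ⟶  SS  (L1)  txn=∅  M[L1]=34
step 11: P1: load  L1  ⟶  SS  (L1)  txn=∅  M[L1]=34
step 12: P1: store L2 := 60  ⟶  IM  (L2)  txn=∅  M[L2]=30
step 13: P0: load  L1  ⟶  SS  (L1)  txn=∅  M[L1]=34
step 14: P0: store L1 := 51  ⟶  MI  (L1)  txn=BusRdX  M[L1]=34
step 15: P1: store L1 := 91  ⟶  IM  (L1)  txn=BusRdX+Flush  M[L1]=51
step 16: P1: load  L1  ⟶  IM  (L1)  txn=∅  M[L1]=51
step 17: P1: store L1 := 91  ⟶  IM  (L1)  txn=∅  M[L1]=51
step 18: P0: store L1 := 67  ⟶  MI  (L1)  txn=BusRdX+Flush  M[L1]=91
step 19: P1: store L1 := 71  ⟶  IM  (L1)  txn=BusRdX+Flush  M[L1]=67
step 20: P1: load  L1  ⟶  IM  (L1)  txn=∅  M[L1]=67
step 21: P0: load  L1  ⟶  SS  (L1)  txn=BusRd+Flush  M[L1]=71
step 22: P0: load  L1  ⟶  SS  (L1)  txn=∅  M[L1]=71
step 23: P0: store L1 := 95  ⟶  MI  (L1)  txn=BusRdX  M[L1]=71
step 24: P0: load  L1  ⟶  MI  (L1)  txn=∅  M[L1]=71
step 25: P0: load  L1  ⟶  MI  (L1)  txn=∅  M[L1]=71
step 26: P1: load  L2  ⟶  IM  (L2)  txn=∅  M[L2]=30
step 27: P0: load  L1  ⟶  MI  (L1)  txn=∅  M[L1]=71
step 28: P0: load  L1  ⟶  MI  (L1)  txn=∅  M[L1]=71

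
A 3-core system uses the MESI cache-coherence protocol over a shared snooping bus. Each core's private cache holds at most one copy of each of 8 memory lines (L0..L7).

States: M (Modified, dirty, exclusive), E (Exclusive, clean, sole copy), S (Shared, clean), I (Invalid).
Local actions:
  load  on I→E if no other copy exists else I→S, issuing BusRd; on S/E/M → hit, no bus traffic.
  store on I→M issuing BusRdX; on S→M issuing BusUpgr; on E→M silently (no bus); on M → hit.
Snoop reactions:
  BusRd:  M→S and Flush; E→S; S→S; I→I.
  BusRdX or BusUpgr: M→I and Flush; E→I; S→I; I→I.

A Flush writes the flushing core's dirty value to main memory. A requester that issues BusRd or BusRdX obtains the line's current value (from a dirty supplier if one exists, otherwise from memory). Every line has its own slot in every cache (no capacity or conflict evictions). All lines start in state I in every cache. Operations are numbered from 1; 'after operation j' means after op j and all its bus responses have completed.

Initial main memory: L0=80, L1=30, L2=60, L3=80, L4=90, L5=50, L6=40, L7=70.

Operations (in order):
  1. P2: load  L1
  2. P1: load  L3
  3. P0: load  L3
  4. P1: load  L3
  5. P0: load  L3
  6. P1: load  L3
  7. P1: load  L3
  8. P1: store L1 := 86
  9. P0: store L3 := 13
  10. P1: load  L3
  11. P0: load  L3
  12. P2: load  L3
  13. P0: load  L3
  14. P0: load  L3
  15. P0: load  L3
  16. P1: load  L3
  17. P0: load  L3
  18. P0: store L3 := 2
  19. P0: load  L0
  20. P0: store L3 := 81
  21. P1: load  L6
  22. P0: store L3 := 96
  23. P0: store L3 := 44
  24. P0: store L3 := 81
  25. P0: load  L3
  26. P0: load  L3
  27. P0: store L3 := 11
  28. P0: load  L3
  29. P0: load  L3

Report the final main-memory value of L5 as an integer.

[1] P2: load  L1 | P0:I, P1:I, P2:E(30) | bus: BusRd
[2] P1: load  L3 | P0:I, P1:E(80), P2:I | bus: BusRd
[3] P0: load  L3 | P0:S(80), P1:S(80), P2:I | bus: BusRd
[4] P1: load  L3 | P0:S(80), P1:S(80), P2:I | bus: none
[5] P0: load  L3 | P0:S(80), P1:S(80), P2:I | bus: none
[6] P1: load  L3 | P0:S(80), P1:S(80), P2:I | bus: none
[7] P1: load  L3 | P0:S(80), P1:S(80), P2:I | bus: none
[8] P1: store L1 := 86 | P0:I, P1:M(86), P2:I | bus: BusRdX
[9] P0: store L3 := 13 | P0:M(13), P1:I, P2:I | bus: BusUpgr
[10] P1: load  L3 | P0:S(13), P1:S(13), P2:I | bus: BusRd,Flush
[11] P0: load  L3 | P0:S(13), P1:S(13), P2:I | bus: none
[12] P2: load  L3 | P0:S(13), P1:S(13), P2:S(13) | bus: BusRd
[13] P0: load  L3 | P0:S(13), P1:S(13), P2:S(13) | bus: none
[14] P0: load  L3 | P0:S(13), P1:S(13), P2:S(13) | bus: none
[15] P0: load  L3 | P0:S(13), P1:S(13), P2:S(13) | bus: none
[16] P1: load  L3 | P0:S(13), P1:S(13), P2:S(13) | bus: none
[17] P0: load  L3 | P0:S(13), P1:S(13), P2:S(13) | bus: none
[18] P0: store L3 := 2 | P0:M(2), P1:I, P2:I | bus: BusUpgr
[19] P0: load  L0 | P0:E(80), P1:I, P2:I | bus: BusRd
[20] P0: store L3 := 81 | P0:M(81), P1:I, P2:I | bus: none
[21] P1: load  L6 | P0:I, P1:E(40), P2:I | bus: BusRd
[22] P0: store L3 := 96 | P0:M(96), P1:I, P2:I | bus: none
[23] P0: store L3 := 44 | P0:M(44), P1:I, P2:I | bus: none
[24] P0: store L3 := 81 | P0:M(81), P1:I, P2:I | bus: none
[25] P0: load  L3 | P0:M(81), P1:I, P2:I | bus: none
[26] P0: load  L3 | P0:M(81), P1:I, P2:I | bus: none
[27] P0: store L3 := 11 | P0:M(11), P1:I, P2:I | bus: none
[28] P0: load  L3 | P0:M(11), P1:I, P2:I | bus: none
[29] P0: load  L3 | P0:M(11), P1:I, P2:I | bus: none

memory[L5] = 50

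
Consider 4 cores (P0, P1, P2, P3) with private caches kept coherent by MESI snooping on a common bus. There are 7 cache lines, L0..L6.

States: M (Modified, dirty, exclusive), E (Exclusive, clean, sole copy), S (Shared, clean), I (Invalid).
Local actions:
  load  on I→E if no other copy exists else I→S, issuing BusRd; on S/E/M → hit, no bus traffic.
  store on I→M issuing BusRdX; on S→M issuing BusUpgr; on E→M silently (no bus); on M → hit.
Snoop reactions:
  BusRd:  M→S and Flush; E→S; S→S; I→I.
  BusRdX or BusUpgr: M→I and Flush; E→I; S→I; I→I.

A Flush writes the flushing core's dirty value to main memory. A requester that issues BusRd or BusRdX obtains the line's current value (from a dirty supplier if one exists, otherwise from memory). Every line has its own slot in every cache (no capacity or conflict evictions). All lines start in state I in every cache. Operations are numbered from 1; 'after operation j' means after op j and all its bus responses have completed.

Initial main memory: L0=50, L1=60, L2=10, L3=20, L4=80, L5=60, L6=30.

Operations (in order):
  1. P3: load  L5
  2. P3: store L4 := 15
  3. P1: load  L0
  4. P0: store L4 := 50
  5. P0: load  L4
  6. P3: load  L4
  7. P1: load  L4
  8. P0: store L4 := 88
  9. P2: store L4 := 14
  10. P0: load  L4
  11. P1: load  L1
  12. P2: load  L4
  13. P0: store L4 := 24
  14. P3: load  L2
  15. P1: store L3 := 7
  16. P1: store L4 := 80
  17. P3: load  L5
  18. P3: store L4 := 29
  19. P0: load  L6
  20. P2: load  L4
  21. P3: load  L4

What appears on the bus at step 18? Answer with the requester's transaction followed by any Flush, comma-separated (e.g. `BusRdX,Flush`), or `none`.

bus = BusRdX,Flush

step 1: P3: load  L5  ⟶  IIIE  (L5)  txn=BusRd  M[L5]=60
step 2: P3: store L4 := 15  ⟶  IIIM  (L4)  txn=BusRdX  M[L4]=80
step 3: P1: load  L0  ⟶  IEII  (L0)  txn=BusRd  M[L0]=50
step 4: P0: store L4 := 50  ⟶  MIII  (L4)  txn=BusRdX+Flush  M[L4]=15
step 5: P0: load  L4  ⟶  MIII  (L4)  txn=∅  M[L4]=15
step 6: P3: load  L4  ⟶  SIIS  (L4)  txn=BusRd+Flush  M[L4]=50
step 7: P1: load  L4  ⟶  SSIS  (L4)  txn=BusRd  M[L4]=50
step 8: P0: store L4 := 88  ⟶  MIII  (L4)  txn=BusUpgr  M[L4]=50
step 9: P2: store L4 := 14  ⟶  IIMI  (L4)  txn=BusRdX+Flush  M[L4]=88
step 10: P0: load  L4  ⟶  SISI  (L4)  txn=BusRd+Flush  M[L4]=14
step 11: P1: load  L1  ⟶  IEII  (L1)  txn=BusRd  M[L1]=60
step 12: P2: load  L4  ⟶  SISI  (L4)  txn=∅  M[L4]=14
step 13: P0: store L4 := 24  ⟶  MIII  (L4)  txn=BusUpgr  M[L4]=14
step 14: P3: load  L2  ⟶  IIIE  (L2)  txn=BusRd  M[L2]=10
step 15: P1: store L3 := 7  ⟶  IMII  (L3)  txn=BusRdX  M[L3]=20
step 16: P1: store L4 := 80  ⟶  IMII  (L4)  txn=BusRdX+Flush  M[L4]=24
step 17: P3: load  L5  ⟶  IIIE  (L5)  txn=∅  M[L5]=60
step 18: P3: store L4 := 29  ⟶  IIIM  (L4)  txn=BusRdX+Flush  M[L4]=80
step 19: P0: load  L6  ⟶  EIII  (L6)  txn=BusRd  M[L6]=30
step 20: P2: load  L4  ⟶  IISS  (L4)  txn=BusRd+Flush  M[L4]=29
step 21: P3: load  L4  ⟶  IISS  (L4)  txn=∅  M[L4]=29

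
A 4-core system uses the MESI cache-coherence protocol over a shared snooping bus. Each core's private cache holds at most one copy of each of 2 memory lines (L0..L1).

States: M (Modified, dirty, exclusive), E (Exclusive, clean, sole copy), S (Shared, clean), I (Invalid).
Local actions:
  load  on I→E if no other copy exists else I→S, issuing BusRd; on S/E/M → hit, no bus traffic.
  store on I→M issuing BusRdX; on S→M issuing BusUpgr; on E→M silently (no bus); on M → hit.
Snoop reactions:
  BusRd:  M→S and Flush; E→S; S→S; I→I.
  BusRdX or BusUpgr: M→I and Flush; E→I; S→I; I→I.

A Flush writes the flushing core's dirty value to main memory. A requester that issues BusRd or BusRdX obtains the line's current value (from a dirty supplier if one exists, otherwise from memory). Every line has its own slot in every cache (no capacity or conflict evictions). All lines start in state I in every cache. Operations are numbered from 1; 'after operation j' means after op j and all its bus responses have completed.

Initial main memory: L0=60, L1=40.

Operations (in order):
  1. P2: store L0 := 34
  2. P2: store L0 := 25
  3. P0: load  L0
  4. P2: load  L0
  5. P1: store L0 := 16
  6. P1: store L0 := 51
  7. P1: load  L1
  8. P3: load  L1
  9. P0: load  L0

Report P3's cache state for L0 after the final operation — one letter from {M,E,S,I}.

state = I

step 1: P2: store L0 := 34  ⟶  IIMI  (L0)  txn=BusRdX  M[L0]=60
step 2: P2: store L0 := 25  ⟶  IIMI  (L0)  txn=∅  M[L0]=60
step 3: P0: load  L0  ⟶  SISI  (L0)  txn=BusRd+Flush  M[L0]=25
step 4: P2: load  L0  ⟶  SISI  (L0)  txn=∅  M[L0]=25
step 5: P1: store L0 := 16  ⟶  IMII  (L0)  txn=BusRdX  M[L0]=25
step 6: P1: store L0 := 51  ⟶  IMII  (L0)  txn=∅  M[L0]=25
step 7: P1: load  L1  ⟶  IEII  (L1)  txn=BusRd  M[L1]=40
step 8: P3: load  L1  ⟶  ISIS  (L1)  txn=BusRd  M[L1]=40
step 9: P0: load  L0  ⟶  SSII  (L0)  txn=BusRd+Flush  M[L0]=51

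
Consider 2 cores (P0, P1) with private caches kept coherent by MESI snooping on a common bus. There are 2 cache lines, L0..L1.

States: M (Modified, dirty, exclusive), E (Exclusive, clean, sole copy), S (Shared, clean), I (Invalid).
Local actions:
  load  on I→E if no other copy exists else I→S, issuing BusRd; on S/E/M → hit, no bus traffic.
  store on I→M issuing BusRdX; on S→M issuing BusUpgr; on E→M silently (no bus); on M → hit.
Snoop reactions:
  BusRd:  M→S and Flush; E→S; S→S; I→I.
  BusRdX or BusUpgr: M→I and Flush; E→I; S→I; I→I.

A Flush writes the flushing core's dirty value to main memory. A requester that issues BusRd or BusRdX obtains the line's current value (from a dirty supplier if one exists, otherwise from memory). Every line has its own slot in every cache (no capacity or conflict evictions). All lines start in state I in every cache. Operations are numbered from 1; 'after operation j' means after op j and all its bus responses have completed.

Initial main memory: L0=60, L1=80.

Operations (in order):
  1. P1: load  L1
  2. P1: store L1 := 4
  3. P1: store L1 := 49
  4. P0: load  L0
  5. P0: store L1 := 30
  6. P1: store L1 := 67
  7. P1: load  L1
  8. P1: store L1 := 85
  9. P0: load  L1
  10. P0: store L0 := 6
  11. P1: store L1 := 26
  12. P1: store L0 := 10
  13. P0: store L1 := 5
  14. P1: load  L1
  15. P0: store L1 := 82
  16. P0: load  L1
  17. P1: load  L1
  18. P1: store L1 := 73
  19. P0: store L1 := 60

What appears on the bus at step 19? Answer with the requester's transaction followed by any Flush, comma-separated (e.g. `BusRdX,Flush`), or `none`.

bus = BusRdX,Flush

  op1 P1: load  L1 → I/E on L1; bus BusRd; mem=80
  op2 P1: store L1 := 4 → I/M on L1; bus (none); mem=80
  op3 P1: store L1 := 49 → I/M on L1; bus (none); mem=80
  op4 P0: load  L0 → E/I on L0; bus BusRd; mem=60
  op5 P0: store L1 := 30 → M/I on L1; bus BusRdX Flush; mem=49
  op6 P1: store L1 := 67 → I/M on L1; bus BusRdX Flush; mem=30
  op7 P1: load  L1 → I/M on L1; bus (none); mem=30
  op8 P1: store L1 := 85 → I/M on L1; bus (none); mem=30
  op9 P0: load  L1 → S/S on L1; bus BusRd Flush; mem=85
  op10 P0: store L0 := 6 → M/I on L0; bus (none); mem=60
  op11 P1: store L1 := 26 → I/M on L1; bus BusUpgr; mem=85
  op12 P1: store L0 := 10 → I/M on L0; bus BusRdX Flush; mem=6
  op13 P0: store L1 := 5 → M/I on L1; bus BusRdX Flush; mem=26
  op14 P1: load  L1 → S/S on L1; bus BusRd Flush; mem=5
  op15 P0: store L1 := 82 → M/I on L1; bus BusUpgr; mem=5
  op16 P0: load  L1 → M/I on L1; bus (none); mem=5
  op17 P1: load  L1 → S/S on L1; bus BusRd Flush; mem=82
  op18 P1: store L1 := 73 → I/M on L1; bus BusUpgr; mem=82
  op19 P0: store L1 := 60 → M/I on L1; bus BusRdX Flush; mem=73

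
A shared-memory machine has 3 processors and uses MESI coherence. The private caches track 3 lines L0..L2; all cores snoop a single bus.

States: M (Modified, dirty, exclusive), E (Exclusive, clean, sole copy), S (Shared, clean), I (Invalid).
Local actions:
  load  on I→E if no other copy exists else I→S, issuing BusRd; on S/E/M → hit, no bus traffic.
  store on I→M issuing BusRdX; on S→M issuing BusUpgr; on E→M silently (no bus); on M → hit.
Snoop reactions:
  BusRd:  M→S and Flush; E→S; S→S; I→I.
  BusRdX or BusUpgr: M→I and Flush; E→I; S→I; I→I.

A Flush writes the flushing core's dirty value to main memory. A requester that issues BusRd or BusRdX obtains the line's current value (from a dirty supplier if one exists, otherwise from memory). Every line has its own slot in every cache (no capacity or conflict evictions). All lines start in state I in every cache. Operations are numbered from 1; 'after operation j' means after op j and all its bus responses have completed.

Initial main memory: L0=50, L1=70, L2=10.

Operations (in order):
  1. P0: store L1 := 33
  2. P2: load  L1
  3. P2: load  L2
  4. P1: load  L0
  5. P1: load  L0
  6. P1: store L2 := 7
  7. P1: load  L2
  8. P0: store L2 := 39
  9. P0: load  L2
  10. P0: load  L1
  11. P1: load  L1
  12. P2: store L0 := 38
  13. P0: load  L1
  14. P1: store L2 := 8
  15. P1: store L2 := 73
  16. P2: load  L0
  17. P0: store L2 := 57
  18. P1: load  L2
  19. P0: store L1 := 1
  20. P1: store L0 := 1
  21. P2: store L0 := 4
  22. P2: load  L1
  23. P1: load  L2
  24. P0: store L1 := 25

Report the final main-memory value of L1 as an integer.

memory[L1] = 1

step 1: P0: store L1 := 33  ⟶  MII  (L1)  txn=BusRdX  M[L1]=70
step 2: P2: load  L1  ⟶  SIS  (L1)  txn=BusRd+Flush  M[L1]=33
step 3: P2: load  L2  ⟶  IIE  (L2)  txn=BusRd  M[L2]=10
step 4: P1: load  L0  ⟶  IEI  (L0)  txn=BusRd  M[L0]=50
step 5: P1: load  L0  ⟶  IEI  (L0)  txn=∅  M[L0]=50
step 6: P1: store L2 := 7  ⟶  IMI  (L2)  txn=BusRdX  M[L2]=10
step 7: P1: load  L2  ⟶  IMI  (L2)  txn=∅  M[L2]=10
step 8: P0: store L2 := 39  ⟶  MII  (L2)  txn=BusRdX+Flush  M[L2]=7
step 9: P0: load  L2  ⟶  MII  (L2)  txn=∅  M[L2]=7
step 10: P0: load  L1  ⟶  SIS  (L1)  txn=∅  M[L1]=33
step 11: P1: load  L1  ⟶  SSS  (L1)  txn=BusRd  M[L1]=33
step 12: P2: store L0 := 38  ⟶  IIM  (L0)  txn=BusRdX  M[L0]=50
step 13: P0: load  L1  ⟶  SSS  (L1)  txn=∅  M[L1]=33
step 14: P1: store L2 := 8  ⟶  IMI  (L2)  txn=BusRdX+Flush  M[L2]=39
step 15: P1: store L2 := 73  ⟶  IMI  (L2)  txn=∅  M[L2]=39
step 16: P2: load  L0  ⟶  IIM  (L0)  txn=∅  M[L0]=50
step 17: P0: store L2 := 57  ⟶  MII  (L2)  txn=BusRdX+Flush  M[L2]=73
step 18: P1: load  L2  ⟶  SSI  (L2)  txn=BusRd+Flush  M[L2]=57
step 19: P0: store L1 := 1  ⟶  MII  (L1)  txn=BusUpgr  M[L1]=33
step 20: P1: store L0 := 1  ⟶  IMI  (L0)  txn=BusRdX+Flush  M[L0]=38
step 21: P2: store L0 := 4  ⟶  IIM  (L0)  txn=BusRdX+Flush  M[L0]=1
step 22: P2: load  L1  ⟶  SIS  (L1)  txn=BusRd+Flush  M[L1]=1
step 23: P1: load  L2  ⟶  SSI  (L2)  txn=∅  M[L2]=57
step 24: P0: store L1 := 25  ⟶  MII  (L1)  txn=BusUpgr  M[L1]=1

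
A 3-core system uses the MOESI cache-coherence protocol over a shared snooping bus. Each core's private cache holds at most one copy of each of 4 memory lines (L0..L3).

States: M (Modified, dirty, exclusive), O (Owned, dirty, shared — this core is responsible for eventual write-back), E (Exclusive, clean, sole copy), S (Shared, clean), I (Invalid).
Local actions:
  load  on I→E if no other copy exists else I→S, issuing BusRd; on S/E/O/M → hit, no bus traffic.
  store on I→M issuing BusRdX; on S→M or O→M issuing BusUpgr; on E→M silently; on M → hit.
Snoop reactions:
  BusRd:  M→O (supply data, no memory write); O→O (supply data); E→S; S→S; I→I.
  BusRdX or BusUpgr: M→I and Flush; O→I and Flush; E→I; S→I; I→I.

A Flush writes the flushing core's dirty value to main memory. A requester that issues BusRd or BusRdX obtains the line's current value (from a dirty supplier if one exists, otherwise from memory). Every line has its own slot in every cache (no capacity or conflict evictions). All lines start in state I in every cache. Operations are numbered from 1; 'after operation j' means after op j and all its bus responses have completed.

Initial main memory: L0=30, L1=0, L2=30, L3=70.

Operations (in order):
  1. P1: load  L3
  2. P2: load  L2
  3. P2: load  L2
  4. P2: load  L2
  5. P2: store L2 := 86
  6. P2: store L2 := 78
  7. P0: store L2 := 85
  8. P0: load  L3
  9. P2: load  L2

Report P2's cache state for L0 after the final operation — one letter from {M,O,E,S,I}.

  op1 P1: load  L3 → I/E/I on L3; bus BusRd; mem=70
  op2 P2: load  L2 → I/I/E on L2; bus BusRd; mem=30
  op3 P2: load  L2 → I/I/E on L2; bus (none); mem=30
  op4 P2: load  L2 → I/I/E on L2; bus (none); mem=30
  op5 P2: store L2 := 86 → I/I/M on L2; bus (none); mem=30
  op6 P2: store L2 := 78 → I/I/M on L2; bus (none); mem=30
  op7 P0: store L2 := 85 → M/I/I on L2; bus BusRdX Flush; mem=78
  op8 P0: load  L3 → S/S/I on L3; bus BusRd; mem=70
  op9 P2: load  L2 → O/I/S on L2; bus BusRd; mem=78

state = I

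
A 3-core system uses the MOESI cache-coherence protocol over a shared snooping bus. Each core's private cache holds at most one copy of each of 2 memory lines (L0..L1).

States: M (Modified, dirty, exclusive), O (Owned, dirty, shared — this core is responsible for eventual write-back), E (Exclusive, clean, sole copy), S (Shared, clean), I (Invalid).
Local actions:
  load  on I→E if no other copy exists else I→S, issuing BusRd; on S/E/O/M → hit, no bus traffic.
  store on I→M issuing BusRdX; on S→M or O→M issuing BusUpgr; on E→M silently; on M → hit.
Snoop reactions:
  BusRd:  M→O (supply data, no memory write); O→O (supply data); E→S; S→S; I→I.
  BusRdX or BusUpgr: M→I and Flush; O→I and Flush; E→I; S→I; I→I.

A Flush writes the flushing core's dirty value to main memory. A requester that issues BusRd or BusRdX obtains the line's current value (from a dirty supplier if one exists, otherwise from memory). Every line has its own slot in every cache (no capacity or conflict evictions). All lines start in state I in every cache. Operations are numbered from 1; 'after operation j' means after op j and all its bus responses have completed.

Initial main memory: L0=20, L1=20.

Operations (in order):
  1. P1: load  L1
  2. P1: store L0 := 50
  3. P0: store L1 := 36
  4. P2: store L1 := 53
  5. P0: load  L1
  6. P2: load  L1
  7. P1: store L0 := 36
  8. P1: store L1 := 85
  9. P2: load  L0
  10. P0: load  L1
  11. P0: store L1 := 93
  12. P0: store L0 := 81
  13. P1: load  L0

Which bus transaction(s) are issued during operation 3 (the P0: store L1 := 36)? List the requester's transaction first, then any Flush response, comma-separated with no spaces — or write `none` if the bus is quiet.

bus = BusRdX

[1] P1: load  L1 | P0:I, P1:E(20), P2:I | bus: BusRd
[2] P1: store L0 := 50 | P0:I, P1:M(50), P2:I | bus: BusRdX
[3] P0: store L1 := 36 | P0:M(36), P1:I, P2:I | bus: BusRdX
[4] P2: store L1 := 53 | P0:I, P1:I, P2:M(53) | bus: BusRdX,Flush
[5] P0: load  L1 | P0:S(53), P1:I, P2:O(53) | bus: BusRd
[6] P2: load  L1 | P0:S(53), P1:I, P2:O(53) | bus: none
[7] P1: store L0 := 36 | P0:I, P1:M(36), P2:I | bus: none
[8] P1: store L1 := 85 | P0:I, P1:M(85), P2:I | bus: BusRdX,Flush
[9] P2: load  L0 | P0:I, P1:O(36), P2:S(36) | bus: BusRd
[10] P0: load  L1 | P0:S(85), P1:O(85), P2:I | bus: BusRd
[11] P0: store L1 := 93 | P0:M(93), P1:I, P2:I | bus: BusUpgr,Flush
[12] P0: store L0 := 81 | P0:M(81), P1:I, P2:I | bus: BusRdX,Flush
[13] P1: load  L0 | P0:O(81), P1:S(81), P2:I | bus: BusRd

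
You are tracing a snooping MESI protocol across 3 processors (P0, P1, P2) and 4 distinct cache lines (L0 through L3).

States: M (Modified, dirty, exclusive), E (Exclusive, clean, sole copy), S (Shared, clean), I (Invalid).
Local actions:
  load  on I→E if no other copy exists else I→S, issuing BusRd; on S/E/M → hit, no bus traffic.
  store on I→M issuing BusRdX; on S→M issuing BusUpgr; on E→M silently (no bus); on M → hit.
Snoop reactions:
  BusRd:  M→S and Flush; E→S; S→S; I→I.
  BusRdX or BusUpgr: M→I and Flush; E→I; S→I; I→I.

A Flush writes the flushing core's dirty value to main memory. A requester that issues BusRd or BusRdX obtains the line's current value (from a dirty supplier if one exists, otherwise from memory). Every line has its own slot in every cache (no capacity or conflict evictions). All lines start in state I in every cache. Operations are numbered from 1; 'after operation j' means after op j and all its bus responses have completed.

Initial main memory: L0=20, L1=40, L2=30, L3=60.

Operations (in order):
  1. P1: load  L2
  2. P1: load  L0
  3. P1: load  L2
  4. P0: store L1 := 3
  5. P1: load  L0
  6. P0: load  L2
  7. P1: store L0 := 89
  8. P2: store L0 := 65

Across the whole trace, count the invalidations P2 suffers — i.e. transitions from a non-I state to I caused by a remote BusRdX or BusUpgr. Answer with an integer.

1. P1: load  L2  bus=[BusRd]  L2: P0=I P1=E P2=I  mem[L2]=30
2. P1: load  L0  bus=[BusRd]  L0: P0=I P1=E P2=I  mem[L0]=20
3. P1: load  L2  bus=[-]  L2: P0=I P1=E P2=I  mem[L2]=30
4. P0: store L1 := 3  bus=[BusRdX]  L1: P0=M P1=I P2=I  mem[L1]=40
5. P1: load  L0  bus=[-]  L0: P0=I P1=E P2=I  mem[L0]=20
6. P0: load  L2  bus=[BusRd]  L2: P0=S P1=S P2=I  mem[L2]=30
7. P1: store L0 := 89  bus=[-]  L0: P0=I P1=M P2=I  mem[L0]=20
8. P2: store L0 := 65  bus=[BusRdX,Flush]  L0: P0=I P1=I P2=M  mem[L0]=89

invalidations = 0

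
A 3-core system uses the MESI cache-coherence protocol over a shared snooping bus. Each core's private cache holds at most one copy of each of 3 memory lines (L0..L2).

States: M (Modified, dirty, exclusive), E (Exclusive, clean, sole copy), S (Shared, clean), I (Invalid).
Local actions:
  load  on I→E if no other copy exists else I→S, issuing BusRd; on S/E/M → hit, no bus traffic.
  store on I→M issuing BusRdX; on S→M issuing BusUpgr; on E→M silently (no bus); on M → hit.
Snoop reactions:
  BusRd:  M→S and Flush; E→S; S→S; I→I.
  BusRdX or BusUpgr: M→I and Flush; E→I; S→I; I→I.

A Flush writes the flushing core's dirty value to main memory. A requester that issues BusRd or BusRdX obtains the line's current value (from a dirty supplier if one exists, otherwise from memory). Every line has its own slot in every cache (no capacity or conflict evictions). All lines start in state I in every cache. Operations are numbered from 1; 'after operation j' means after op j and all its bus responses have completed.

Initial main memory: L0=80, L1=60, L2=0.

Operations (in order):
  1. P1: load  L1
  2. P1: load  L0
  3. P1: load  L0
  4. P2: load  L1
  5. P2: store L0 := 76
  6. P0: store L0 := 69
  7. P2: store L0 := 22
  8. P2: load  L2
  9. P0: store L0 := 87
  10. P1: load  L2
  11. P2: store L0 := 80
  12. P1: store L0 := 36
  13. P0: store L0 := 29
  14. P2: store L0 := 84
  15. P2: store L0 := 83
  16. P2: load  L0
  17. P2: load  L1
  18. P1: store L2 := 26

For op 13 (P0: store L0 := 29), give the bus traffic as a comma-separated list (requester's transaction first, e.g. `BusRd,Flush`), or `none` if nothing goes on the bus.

  op1 P1: load  L1 → I/E/I on L1; bus BusRd; mem=60
  op2 P1: load  L0 → I/E/I on L0; bus BusRd; mem=80
  op3 P1: load  L0 → I/E/I on L0; bus (none); mem=80
  op4 P2: load  L1 → I/S/S on L1; bus BusRd; mem=60
  op5 P2: store L0 := 76 → I/I/M on L0; bus BusRdX; mem=80
  op6 P0: store L0 := 69 → M/I/I on L0; bus BusRdX Flush; mem=76
  op7 P2: store L0 := 22 → I/I/M on L0; bus BusRdX Flush; mem=69
  op8 P2: load  L2 → I/I/E on L2; bus BusRd; mem=0
  op9 P0: store L0 := 87 → M/I/I on L0; bus BusRdX Flush; mem=22
  op10 P1: load  L2 → I/S/S on L2; bus BusRd; mem=0
  op11 P2: store L0 := 80 → I/I/M on L0; bus BusRdX Flush; mem=87
  op12 P1: store L0 := 36 → I/M/I on L0; bus BusRdX Flush; mem=80
  op13 P0: store L0 := 29 → M/I/I on L0; bus BusRdX Flush; mem=36
  op14 P2: store L0 := 84 → I/I/M on L0; bus BusRdX Flush; mem=29
  op15 P2: store L0 := 83 → I/I/M on L0; bus (none); mem=29
  op16 P2: load  L0 → I/I/M on L0; bus (none); mem=29
  op17 P2: load  L1 → I/S/S on L1; bus (none); mem=60
  op18 P1: store L2 := 26 → I/M/I on L2; bus BusUpgr; mem=0

bus = BusRdX,Flush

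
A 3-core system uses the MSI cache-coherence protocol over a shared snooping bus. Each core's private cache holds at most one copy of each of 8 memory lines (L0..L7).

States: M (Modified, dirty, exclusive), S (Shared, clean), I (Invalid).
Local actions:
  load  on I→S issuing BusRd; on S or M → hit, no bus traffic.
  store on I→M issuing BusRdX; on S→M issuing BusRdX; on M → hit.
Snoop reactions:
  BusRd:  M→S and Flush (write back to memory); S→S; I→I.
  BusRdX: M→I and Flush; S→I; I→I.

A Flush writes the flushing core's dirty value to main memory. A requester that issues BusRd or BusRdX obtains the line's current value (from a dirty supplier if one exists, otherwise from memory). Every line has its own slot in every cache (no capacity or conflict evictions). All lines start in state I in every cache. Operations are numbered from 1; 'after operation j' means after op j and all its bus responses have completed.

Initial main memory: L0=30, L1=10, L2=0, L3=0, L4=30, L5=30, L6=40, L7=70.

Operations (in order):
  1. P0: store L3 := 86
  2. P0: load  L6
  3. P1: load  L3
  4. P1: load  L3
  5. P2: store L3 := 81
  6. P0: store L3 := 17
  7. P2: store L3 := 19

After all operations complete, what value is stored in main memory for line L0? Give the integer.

memory[L0] = 30

step 1: P0: store L3 := 86  ⟶  MII  (L3)  txn=BusRdX  M[L3]=0
step 2: P0: load  L6  ⟶  SII  (L6)  txn=BusRd  M[L6]=40
step 3: P1: load  L3  ⟶  SSI  (L3)  txn=BusRd+Flush  M[L3]=86
step 4: P1: load  L3  ⟶  SSI  (L3)  txn=∅  M[L3]=86
step 5: P2: store L3 := 81  ⟶  IIM  (L3)  txn=BusRdX  M[L3]=86
step 6: P0: store L3 := 17  ⟶  MII  (L3)  txn=BusRdX+Flush  M[L3]=81
step 7: P2: store L3 := 19  ⟶  IIM  (L3)  txn=BusRdX+Flush  M[L3]=17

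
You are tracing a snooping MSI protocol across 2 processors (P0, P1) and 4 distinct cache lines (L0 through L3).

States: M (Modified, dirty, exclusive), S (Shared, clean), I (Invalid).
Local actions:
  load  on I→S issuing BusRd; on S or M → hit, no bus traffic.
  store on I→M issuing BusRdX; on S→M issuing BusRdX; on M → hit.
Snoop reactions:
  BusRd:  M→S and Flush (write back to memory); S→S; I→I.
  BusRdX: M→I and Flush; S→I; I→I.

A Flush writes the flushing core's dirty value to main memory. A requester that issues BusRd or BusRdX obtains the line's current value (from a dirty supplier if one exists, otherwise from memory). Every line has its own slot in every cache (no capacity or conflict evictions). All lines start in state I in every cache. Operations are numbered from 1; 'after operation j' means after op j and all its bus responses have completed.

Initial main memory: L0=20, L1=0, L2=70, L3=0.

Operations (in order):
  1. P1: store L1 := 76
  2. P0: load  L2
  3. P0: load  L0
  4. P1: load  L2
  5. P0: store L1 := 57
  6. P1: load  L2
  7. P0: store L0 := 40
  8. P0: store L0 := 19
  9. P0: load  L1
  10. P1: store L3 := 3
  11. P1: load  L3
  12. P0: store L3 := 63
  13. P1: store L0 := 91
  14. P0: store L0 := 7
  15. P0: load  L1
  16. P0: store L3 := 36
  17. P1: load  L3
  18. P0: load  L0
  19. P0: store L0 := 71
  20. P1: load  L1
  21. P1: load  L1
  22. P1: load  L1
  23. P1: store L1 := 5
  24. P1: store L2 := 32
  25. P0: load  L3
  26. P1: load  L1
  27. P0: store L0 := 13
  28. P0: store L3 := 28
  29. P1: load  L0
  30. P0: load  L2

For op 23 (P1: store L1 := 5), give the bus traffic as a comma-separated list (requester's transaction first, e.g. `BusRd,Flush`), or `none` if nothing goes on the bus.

step 1: P1: store L1 := 76  ⟶  IM  (L1)  txn=BusRdX  M[L1]=0
step 2: P0: load  L2  ⟶  SI  (L2)  txn=BusRd  M[L2]=70
step 3: P0: load  L0  ⟶  SI  (L0)  txn=BusRd  M[L0]=20
step 4: P1: load  L2  ⟶  SS  (L2)  txn=BusRd  M[L2]=70
step 5: P0: store L1 := 57  ⟶  MI  (L1)  txn=BusRdX+Flush  M[L1]=76
step 6: P1: load  L2  ⟶  SS  (L2)  txn=∅  M[L2]=70
step 7: P0: store L0 := 40  ⟶  MI  (L0)  txn=BusRdX  M[L0]=20
step 8: P0: store L0 := 19  ⟶  MI  (L0)  txn=∅  M[L0]=20
step 9: P0: load  L1  ⟶  MI  (L1)  txn=∅  M[L1]=76
step 10: P1: store L3 := 3  ⟶  IM  (L3)  txn=BusRdX  M[L3]=0
step 11: P1: load  L3  ⟶  IM  (L3)  txn=∅  M[L3]=0
step 12: P0: store L3 := 63  ⟶  MI  (L3)  txn=BusRdX+Flush  M[L3]=3
step 13: P1: store L0 := 91  ⟶  IM  (L0)  txn=BusRdX+Flush  M[L0]=19
step 14: P0: store L0 := 7  ⟶  MI  (L0)  txn=BusRdX+Flush  M[L0]=91
step 15: P0: load  L1  ⟶  MI  (L1)  txn=∅  M[L1]=76
step 16: P0: store L3 := 36  ⟶  MI  (L3)  txn=∅  M[L3]=3
step 17: P1: load  L3  ⟶  SS  (L3)  txn=BusRd+Flush  M[L3]=36
step 18: P0: load  L0  ⟶  MI  (L0)  txn=∅  M[L0]=91
step 19: P0: store L0 := 71  ⟶  MI  (L0)  txn=∅  M[L0]=91
step 20: P1: load  L1  ⟶  SS  (L1)  txn=BusRd+Flush  M[L1]=57
step 21: P1: load  L1  ⟶  SS  (L1)  txn=∅  M[L1]=57
step 22: P1: load  L1  ⟶  SS  (L1)  txn=∅  M[L1]=57
step 23: P1: store L1 := 5  ⟶  IM  (L1)  txn=BusRdX  M[L1]=57
step 24: P1: store L2 := 32  ⟶  IM  (L2)  txn=BusRdX  M[L2]=70
step 25: P0: load  L3  ⟶  SS  (L3)  txn=∅  M[L3]=36
step 26: P1: load  L1  ⟶  IM  (L1)  txn=∅  M[L1]=57
step 27: P0: store L0 := 13  ⟶  MI  (L0)  txn=∅  M[L0]=91
step 28: P0: store L3 := 28  ⟶  MI  (L3)  txn=BusRdX  M[L3]=36
step 29: P1: load  L0  ⟶  SS  (L0)  txn=BusRd+Flush  M[L0]=13
step 30: P0: load  L2  ⟶  SS  (L2)  txn=BusRd+Flush  M[L2]=32

bus = BusRdX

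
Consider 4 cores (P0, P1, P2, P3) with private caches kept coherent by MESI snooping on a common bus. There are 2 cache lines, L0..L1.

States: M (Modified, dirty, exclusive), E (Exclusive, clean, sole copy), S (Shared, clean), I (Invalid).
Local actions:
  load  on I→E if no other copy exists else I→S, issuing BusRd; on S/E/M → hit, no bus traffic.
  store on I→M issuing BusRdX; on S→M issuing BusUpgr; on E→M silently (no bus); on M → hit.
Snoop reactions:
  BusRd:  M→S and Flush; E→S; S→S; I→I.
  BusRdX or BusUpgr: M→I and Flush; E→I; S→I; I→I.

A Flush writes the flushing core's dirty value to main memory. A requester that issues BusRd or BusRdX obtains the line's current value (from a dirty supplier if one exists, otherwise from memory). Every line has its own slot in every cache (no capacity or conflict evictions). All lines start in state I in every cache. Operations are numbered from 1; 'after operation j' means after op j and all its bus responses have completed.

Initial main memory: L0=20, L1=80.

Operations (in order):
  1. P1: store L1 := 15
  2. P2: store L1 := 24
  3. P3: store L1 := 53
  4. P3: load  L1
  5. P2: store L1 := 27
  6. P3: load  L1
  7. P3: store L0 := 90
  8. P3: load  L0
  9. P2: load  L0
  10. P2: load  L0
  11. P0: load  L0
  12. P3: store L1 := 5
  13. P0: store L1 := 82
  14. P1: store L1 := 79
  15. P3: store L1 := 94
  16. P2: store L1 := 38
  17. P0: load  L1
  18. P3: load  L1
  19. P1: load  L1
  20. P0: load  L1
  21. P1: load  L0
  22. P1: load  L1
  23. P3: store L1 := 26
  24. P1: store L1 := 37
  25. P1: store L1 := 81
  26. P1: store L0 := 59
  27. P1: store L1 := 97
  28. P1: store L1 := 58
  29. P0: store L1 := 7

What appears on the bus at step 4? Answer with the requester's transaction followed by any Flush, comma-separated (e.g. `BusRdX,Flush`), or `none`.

bus = none

step 1: P1: store L1 := 15  ⟶  IMII  (L1)  txn=BusRdX  M[L1]=80
step 2: P2: store L1 := 24  ⟶  IIMI  (L1)  txn=BusRdX+Flush  M[L1]=15
step 3: P3: store L1 := 53  ⟶  IIIM  (L1)  txn=BusRdX+Flush  M[L1]=24
step 4: P3: load  L1  ⟶  IIIM  (L1)  txn=∅  M[L1]=24
step 5: P2: store L1 := 27  ⟶  IIMI  (L1)  txn=BusRdX+Flush  M[L1]=53
step 6: P3: load  L1  ⟶  IISS  (L1)  txn=BusRd+Flush  M[L1]=27
step 7: P3: store L0 := 90  ⟶  IIIM  (L0)  txn=BusRdX  M[L0]=20
step 8: P3: load  L0  ⟶  IIIM  (L0)  txn=∅  M[L0]=20
step 9: P2: load  L0  ⟶  IISS  (L0)  txn=BusRd+Flush  M[L0]=90
step 10: P2: load  L0  ⟶  IISS  (L0)  txn=∅  M[L0]=90
step 11: P0: load  L0  ⟶  SISS  (L0)  txn=BusRd  M[L0]=90
step 12: P3: store L1 := 5  ⟶  IIIM  (L1)  txn=BusUpgr  M[L1]=27
step 13: P0: store L1 := 82  ⟶  MIII  (L1)  txn=BusRdX+Flush  M[L1]=5
step 14: P1: store L1 := 79  ⟶  IMII  (L1)  txn=BusRdX+Flush  M[L1]=82
step 15: P3: store L1 := 94  ⟶  IIIM  (L1)  txn=BusRdX+Flush  M[L1]=79
step 16: P2: store L1 := 38  ⟶  IIMI  (L1)  txn=BusRdX+Flush  M[L1]=94
step 17: P0: load  L1  ⟶  SISI  (L1)  txn=BusRd+Flush  M[L1]=38
step 18: P3: load  L1  ⟶  SISS  (L1)  txn=BusRd  M[L1]=38
step 19: P1: load  L1  ⟶  SSSS  (L1)  txn=BusRd  M[L1]=38
step 20: P0: load  L1  ⟶  SSSS  (L1)  txn=∅  M[L1]=38
step 21: P1: load  L0  ⟶  SSSS  (L0)  txn=BusRd  M[L0]=90
step 22: P1: load  L1  ⟶  SSSS  (L1)  txn=∅  M[L1]=38
step 23: P3: store L1 := 26  ⟶  IIIM  (L1)  txn=BusUpgr  M[L1]=38
step 24: P1: store L1 := 37  ⟶  IMII  (L1)  txn=BusRdX+Flush  M[L1]=26
step 25: P1: store L1 := 81  ⟶  IMII  (L1)  txn=∅  M[L1]=26
step 26: P1: store L0 := 59  ⟶  IMII  (L0)  txn=BusUpgr  M[L0]=90
step 27: P1: store L1 := 97  ⟶  IMII  (L1)  txn=∅  M[L1]=26
step 28: P1: store L1 := 58  ⟶  IMII  (L1)  txn=∅  M[L1]=26
step 29: P0: store L1 := 7  ⟶  MIII  (L1)  txn=BusRdX+Flush  M[L1]=58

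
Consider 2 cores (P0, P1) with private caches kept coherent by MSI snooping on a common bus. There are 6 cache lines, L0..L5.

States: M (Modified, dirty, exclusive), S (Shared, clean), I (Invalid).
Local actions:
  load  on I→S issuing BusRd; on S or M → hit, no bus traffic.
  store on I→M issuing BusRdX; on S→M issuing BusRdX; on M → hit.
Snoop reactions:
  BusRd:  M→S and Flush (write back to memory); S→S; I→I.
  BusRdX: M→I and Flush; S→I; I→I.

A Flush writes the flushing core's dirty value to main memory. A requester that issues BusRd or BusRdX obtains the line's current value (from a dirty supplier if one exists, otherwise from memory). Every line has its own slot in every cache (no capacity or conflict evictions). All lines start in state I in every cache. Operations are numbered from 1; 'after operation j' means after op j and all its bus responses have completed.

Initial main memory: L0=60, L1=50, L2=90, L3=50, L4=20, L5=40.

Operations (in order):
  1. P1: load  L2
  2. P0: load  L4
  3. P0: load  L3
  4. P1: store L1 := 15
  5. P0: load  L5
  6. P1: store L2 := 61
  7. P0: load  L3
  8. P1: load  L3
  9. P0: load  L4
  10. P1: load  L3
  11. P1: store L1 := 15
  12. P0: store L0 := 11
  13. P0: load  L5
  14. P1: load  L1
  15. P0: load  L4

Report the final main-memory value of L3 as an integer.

memory[L3] = 50

[1] P1: load  L2 | P0:I, P1:S(90) | bus: BusRd
[2] P0: load  L4 | P0:S(20), P1:I | bus: BusRd
[3] P0: load  L3 | P0:S(50), P1:I | bus: BusRd
[4] P1: store L1 := 15 | P0:I, P1:M(15) | bus: BusRdX
[5] P0: load  L5 | P0:S(40), P1:I | bus: BusRd
[6] P1: store L2 := 61 | P0:I, P1:M(61) | bus: BusRdX
[7] P0: load  L3 | P0:S(50), P1:I | bus: none
[8] P1: load  L3 | P0:S(50), P1:S(50) | bus: BusRd
[9] P0: load  L4 | P0:S(20), P1:I | bus: none
[10] P1: load  L3 | P0:S(50), P1:S(50) | bus: none
[11] P1: store L1 := 15 | P0:I, P1:M(15) | bus: none
[12] P0: store L0 := 11 | P0:M(11), P1:I | bus: BusRdX
[13] P0: load  L5 | P0:S(40), P1:I | bus: none
[14] P1: load  L1 | P0:I, P1:M(15) | bus: none
[15] P0: load  L4 | P0:S(20), P1:I | bus: none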